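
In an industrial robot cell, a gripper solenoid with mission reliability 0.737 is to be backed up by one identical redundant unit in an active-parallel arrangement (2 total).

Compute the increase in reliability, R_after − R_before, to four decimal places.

R_before = 0.737
R_after = 1 − (1 − 0.737)^2 = 0.9308
ΔR = 0.9308 − 0.737 = 0.1938

0.1938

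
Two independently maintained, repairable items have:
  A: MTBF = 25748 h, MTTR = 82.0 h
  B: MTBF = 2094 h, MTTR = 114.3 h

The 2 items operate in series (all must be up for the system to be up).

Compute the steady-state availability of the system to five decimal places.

0.94523

A(A) = MTBF/(MTBF+MTTR) = 25748/(25748+82.0) = 0.996825
A(B) = MTBF/(MTBF+MTTR) = 2094/(2094+114.3) = 0.948241
Series availability: 0.996825 × 0.948241 = 0.94523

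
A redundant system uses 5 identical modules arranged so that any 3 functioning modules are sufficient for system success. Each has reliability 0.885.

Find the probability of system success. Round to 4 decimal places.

0.9873

R = Σ_{i=3}^{5} C(5,i) p^i (1−p)^{5−i} with p = 0.885
C(5,3)·0.885^3·0.115^2 = 0.091670
C(5,4)·0.885^4·0.115^1 = 0.352729
C(5,5)·0.885^5·0.115^0 = 0.542896
Sum = 0.9873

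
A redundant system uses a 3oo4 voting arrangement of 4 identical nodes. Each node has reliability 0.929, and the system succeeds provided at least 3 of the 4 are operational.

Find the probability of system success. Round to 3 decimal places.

0.973

R = Σ_{i=3}^{4} C(4,i) p^i (1−p)^{4−i} with p = 0.929
C(4,3)·0.929^3·0.071^1 = 0.22770
C(4,4)·0.929^4·0.071^0 = 0.74484
Sum = 0.973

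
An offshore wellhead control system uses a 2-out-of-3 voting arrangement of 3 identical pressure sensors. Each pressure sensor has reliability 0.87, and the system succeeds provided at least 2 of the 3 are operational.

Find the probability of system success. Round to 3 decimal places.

0.954

R = Σ_{i=2}^{3} C(3,i) p^i (1−p)^{3−i} with p = 0.87
C(3,2)·0.87^2·0.13^1 = 0.29519
C(3,3)·0.87^3·0.13^0 = 0.65850
Sum = 0.954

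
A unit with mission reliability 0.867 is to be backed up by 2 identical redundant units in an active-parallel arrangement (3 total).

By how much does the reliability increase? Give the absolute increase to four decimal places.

0.1306

R_before = 0.867
R_after = 1 − (1 − 0.867)^3 = 0.9976
ΔR = 0.9976 − 0.867 = 0.1306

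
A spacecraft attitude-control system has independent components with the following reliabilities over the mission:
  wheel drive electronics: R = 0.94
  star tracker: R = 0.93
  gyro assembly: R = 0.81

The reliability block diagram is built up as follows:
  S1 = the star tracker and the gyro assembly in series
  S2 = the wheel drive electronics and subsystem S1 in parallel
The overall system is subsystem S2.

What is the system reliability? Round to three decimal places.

Series (star tracker and gyro assembly): 0.93000 × 0.81000 = 0.75330
Parallel (wheel drive electronics and [0.75330]): 1 − (1 − 0.94000)(1 − 0.75330) = 0.985

0.985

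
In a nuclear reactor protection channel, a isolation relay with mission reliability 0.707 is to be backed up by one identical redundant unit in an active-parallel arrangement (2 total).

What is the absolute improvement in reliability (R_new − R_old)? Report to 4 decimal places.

R_before = 0.707
R_after = 1 − (1 − 0.707)^2 = 0.9142
ΔR = 0.9142 − 0.707 = 0.2072

0.2072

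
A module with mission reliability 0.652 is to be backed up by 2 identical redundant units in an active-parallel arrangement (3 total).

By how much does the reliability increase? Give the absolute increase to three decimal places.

R_before = 0.652
R_after = 1 − (1 − 0.652)^3 = 0.958
ΔR = 0.958 − 0.652 = 0.306

0.306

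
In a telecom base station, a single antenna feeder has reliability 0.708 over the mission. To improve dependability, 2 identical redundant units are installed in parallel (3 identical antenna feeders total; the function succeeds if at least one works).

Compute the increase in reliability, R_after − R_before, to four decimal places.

0.2671

R_before = 0.708
R_after = 1 − (1 − 0.708)^3 = 0.9751
ΔR = 0.9751 − 0.708 = 0.2671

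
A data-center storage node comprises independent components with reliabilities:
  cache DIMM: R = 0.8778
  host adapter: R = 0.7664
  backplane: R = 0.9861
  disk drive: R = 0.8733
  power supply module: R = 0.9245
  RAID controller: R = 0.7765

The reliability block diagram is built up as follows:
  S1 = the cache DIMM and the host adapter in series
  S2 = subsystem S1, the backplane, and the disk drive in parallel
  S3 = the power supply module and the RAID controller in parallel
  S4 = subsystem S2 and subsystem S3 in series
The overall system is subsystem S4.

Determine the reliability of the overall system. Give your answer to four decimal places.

0.9826

Series (cache DIMM and host adapter): 0.877800 × 0.766400 = 0.672746
Parallel ([0.672746], backplane, and disk drive): 1 − (1 − 0.672746)(1 − 0.986100)(1 − 0.873300) = 0.999424
Parallel (power supply module and RAID controller): 1 − (1 − 0.924500)(1 − 0.776500) = 0.983126
Series ([0.999424] and [0.983126]): 0.999424 × 0.983126 = 0.9826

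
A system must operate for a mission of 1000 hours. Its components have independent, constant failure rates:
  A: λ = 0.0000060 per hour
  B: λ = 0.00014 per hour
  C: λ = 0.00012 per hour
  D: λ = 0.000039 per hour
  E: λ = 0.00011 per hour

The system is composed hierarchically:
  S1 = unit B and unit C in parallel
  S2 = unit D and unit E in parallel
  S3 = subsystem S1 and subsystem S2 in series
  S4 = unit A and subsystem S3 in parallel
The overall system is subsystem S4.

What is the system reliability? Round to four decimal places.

R(A) = exp(−0.0000060 × 1000) = 0.994018
R(B) = exp(−0.00014 × 1000) = 0.869358
R(C) = exp(−0.00012 × 1000) = 0.886920
R(D) = exp(−0.000039 × 1000) = 0.961751
R(E) = exp(−0.00011 × 1000) = 0.895834
Parallel (B and C): 1 − (1 − 0.869358)(1 − 0.886920) = 0.985227
Parallel (D and E): 1 − (1 − 0.961751)(1 − 0.895834) = 0.996016
Series ([0.985227] and [0.996016]): 0.985227 × 0.996016 = 0.981302
Parallel (A and [0.981302]): 1 − (1 − 0.994018)(1 − 0.981302) = 0.9999

0.9999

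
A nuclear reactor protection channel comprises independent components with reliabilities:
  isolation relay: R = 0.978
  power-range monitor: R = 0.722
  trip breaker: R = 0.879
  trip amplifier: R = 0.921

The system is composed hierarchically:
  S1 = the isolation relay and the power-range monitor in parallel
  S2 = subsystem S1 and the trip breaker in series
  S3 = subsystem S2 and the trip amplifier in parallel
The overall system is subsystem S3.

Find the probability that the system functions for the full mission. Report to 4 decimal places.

0.9900

Parallel (isolation relay and power-range monitor): 1 − (1 − 0.978000)(1 − 0.722000) = 0.993884
Series ([0.993884] and trip breaker): 0.993884 × 0.879000 = 0.873624
Parallel ([0.873624] and trip amplifier): 1 − (1 − 0.873624)(1 − 0.921000) = 0.9900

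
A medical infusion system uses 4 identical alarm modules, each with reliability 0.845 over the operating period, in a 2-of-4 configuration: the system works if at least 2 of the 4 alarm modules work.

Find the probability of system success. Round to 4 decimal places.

0.9868

R = Σ_{i=2}^{4} C(4,i) p^i (1−p)^{4−i} with p = 0.845
C(4,2)·0.845^2·0.155^2 = 0.102927
C(4,3)·0.845^3·0.155^1 = 0.374078
C(4,4)·0.845^4·0.155^0 = 0.509832
Sum = 0.9868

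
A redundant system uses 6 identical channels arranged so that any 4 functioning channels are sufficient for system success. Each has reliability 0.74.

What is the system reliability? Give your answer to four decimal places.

R = Σ_{i=4}^{6} C(6,i) p^i (1−p)^{6−i} with p = 0.74
C(6,4)·0.74^4·0.26^2 = 0.304064
C(6,5)·0.74^5·0.26^1 = 0.346165
C(6,6)·0.74^6·0.26^0 = 0.164206
Sum = 0.8144

0.8144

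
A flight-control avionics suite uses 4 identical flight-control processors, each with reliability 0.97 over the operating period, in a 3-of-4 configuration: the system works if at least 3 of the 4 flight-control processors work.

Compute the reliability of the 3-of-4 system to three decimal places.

R = Σ_{i=3}^{4} C(4,i) p^i (1−p)^{4−i} with p = 0.97
C(4,3)·0.97^3·0.03^1 = 0.10952
C(4,4)·0.97^4·0.03^0 = 0.88529
Sum = 0.995

0.995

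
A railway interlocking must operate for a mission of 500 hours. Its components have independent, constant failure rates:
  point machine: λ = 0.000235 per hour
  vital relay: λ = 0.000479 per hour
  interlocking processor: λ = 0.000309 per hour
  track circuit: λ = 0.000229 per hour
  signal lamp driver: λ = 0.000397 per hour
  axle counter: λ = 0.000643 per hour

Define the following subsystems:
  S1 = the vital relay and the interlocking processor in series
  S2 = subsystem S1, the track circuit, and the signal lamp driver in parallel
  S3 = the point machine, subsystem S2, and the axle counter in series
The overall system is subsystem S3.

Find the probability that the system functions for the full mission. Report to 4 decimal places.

R(point machine) = exp(−0.000235 × 500) = 0.889141
R(vital relay) = exp(−0.000479 × 500) = 0.787021
R(interlocking processor) = exp(−0.000309 × 500) = 0.856843
R(track circuit) = exp(−0.000229 × 500) = 0.891812
R(signal lamp driver) = exp(−0.000397 × 500) = 0.819960
R(axle counter) = exp(−0.000643 × 500) = 0.725061
Series (vital relay and interlocking processor): 0.787021 × 0.856843 = 0.674353
Parallel ([0.674353], track circuit, and signal lamp driver): 1 − (1 − 0.674353)(1 − 0.891812)(1 − 0.819960) = 0.993657
Series (point machine, [0.993657], and axle counter): 0.889141 × 0.993657 × 0.725061 = 0.6406

0.6406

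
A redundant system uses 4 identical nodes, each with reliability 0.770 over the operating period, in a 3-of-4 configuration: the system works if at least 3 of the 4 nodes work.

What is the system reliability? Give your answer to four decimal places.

0.7715

R = Σ_{i=3}^{4} C(4,i) p^i (1−p)^{4−i} with p = 0.770
C(4,3)·0.770^3·0.230^1 = 0.420010
C(4,4)·0.770^4·0.230^0 = 0.351530
Sum = 0.7715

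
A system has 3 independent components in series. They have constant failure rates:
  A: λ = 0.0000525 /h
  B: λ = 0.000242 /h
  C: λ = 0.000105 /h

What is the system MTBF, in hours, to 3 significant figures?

Series of exponential components: λ_sys = Σ λ_i
λ_sys = 0.0000525 + 0.000242 + 0.000105 = 3.9950e-04 /h
MTBF = 1 / λ_sys = 2500 h

2500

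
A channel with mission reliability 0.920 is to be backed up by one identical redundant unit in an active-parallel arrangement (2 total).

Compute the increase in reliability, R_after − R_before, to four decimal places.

0.0736

R_before = 0.920
R_after = 1 − (1 − 0.920)^2 = 0.9936
ΔR = 0.9936 − 0.920 = 0.0736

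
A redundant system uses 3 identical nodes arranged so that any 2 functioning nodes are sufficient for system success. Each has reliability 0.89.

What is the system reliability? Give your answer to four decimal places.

0.9664

R = Σ_{i=2}^{3} C(3,i) p^i (1−p)^{3−i} with p = 0.89
C(3,2)·0.89^2·0.11^1 = 0.261393
C(3,3)·0.89^3·0.11^0 = 0.704969
Sum = 0.9664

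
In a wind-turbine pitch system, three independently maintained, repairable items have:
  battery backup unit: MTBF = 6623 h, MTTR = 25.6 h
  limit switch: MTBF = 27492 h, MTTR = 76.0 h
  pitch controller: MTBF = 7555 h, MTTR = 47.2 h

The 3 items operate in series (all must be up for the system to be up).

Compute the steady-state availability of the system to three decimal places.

0.987

A(battery backup unit) = MTBF/(MTBF+MTTR) = 6623/(6623+25.6) = 0.996150
A(limit switch) = MTBF/(MTBF+MTTR) = 27492/(27492+76.0) = 0.997243
A(pitch controller) = MTBF/(MTBF+MTTR) = 7555/(7555+47.2) = 0.993791
Series availability: 0.996150 × 0.997243 × 0.993791 = 0.987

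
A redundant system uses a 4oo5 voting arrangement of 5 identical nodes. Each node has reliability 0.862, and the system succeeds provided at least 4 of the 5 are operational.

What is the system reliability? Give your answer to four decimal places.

0.8569

R = Σ_{i=4}^{5} C(5,i) p^i (1−p)^{5−i} with p = 0.862
C(5,4)·0.862^4·0.138^1 = 0.380959
C(5,5)·0.862^5·0.138^0 = 0.475923
Sum = 0.8569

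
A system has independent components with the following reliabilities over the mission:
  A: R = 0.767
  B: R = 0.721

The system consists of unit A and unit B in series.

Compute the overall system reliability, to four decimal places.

Series (A and B): 0.767000 × 0.721000 = 0.5530

0.5530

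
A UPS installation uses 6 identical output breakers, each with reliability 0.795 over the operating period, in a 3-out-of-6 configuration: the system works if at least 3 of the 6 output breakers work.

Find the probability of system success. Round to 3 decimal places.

R = Σ_{i=3}^{6} C(6,i) p^i (1−p)^{6−i} with p = 0.795
C(6,3)·0.795^3·0.205^3 = 0.08658
C(6,4)·0.795^4·0.205^2 = 0.25181
C(6,5)·0.795^5·0.205^1 = 0.39061
C(6,6)·0.795^6·0.205^0 = 0.25247
Sum = 0.981

0.981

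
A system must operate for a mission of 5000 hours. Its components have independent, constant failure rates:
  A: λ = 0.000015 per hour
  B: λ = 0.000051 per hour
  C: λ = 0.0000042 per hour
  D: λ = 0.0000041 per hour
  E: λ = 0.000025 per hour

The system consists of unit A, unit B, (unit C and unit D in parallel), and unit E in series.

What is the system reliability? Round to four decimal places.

R(A) = exp(−0.000015 × 5000) = 0.927743
R(B) = exp(−0.000051 × 5000) = 0.774916
R(C) = exp(−0.0000042 × 5000) = 0.979219
R(D) = exp(−0.0000041 × 5000) = 0.979709
R(E) = exp(−0.000025 × 5000) = 0.882497
Parallel (C and D): 1 − (1 − 0.979219)(1 − 0.979709) = 0.999578
Series (A, B, [0.999578], and E): 0.927743 × 0.774916 × 0.999578 × 0.882497 = 0.6342

0.6342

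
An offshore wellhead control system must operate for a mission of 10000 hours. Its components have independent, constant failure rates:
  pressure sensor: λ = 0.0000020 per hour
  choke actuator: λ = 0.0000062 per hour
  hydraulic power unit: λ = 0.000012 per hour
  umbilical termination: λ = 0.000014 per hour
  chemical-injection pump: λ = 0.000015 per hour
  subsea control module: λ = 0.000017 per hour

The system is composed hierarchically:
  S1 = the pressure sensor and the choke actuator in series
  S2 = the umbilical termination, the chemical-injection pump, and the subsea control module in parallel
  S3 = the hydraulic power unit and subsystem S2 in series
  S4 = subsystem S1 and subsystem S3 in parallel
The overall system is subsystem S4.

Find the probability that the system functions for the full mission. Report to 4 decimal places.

0.9909

R(pressure sensor) = exp(−0.0000020 × 10000) = 0.980199
R(choke actuator) = exp(−0.0000062 × 10000) = 0.939883
R(hydraulic power unit) = exp(−0.000012 × 10000) = 0.886920
R(umbilical termination) = exp(−0.000014 × 10000) = 0.869358
R(chemical-injection pump) = exp(−0.000015 × 10000) = 0.860708
R(subsea control module) = exp(−0.000017 × 10000) = 0.843665
Series (pressure sensor and choke actuator): 0.980199 × 0.939883 = 0.921272
Parallel (umbilical termination, chemical-injection pump, and subsea control module): 1 − (1 − 0.869358)(1 − 0.860708)(1 − 0.843665) = 0.997155
Series (hydraulic power unit and [0.997155]): 0.886920 × 0.997155 = 0.884397
Parallel ([0.921272] and [0.884397]): 1 − (1 − 0.921272)(1 − 0.884397) = 0.9909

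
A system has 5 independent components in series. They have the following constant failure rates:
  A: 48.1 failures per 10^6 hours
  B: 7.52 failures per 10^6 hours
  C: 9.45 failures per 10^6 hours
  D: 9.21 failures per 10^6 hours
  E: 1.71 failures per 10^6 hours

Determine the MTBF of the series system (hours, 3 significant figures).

13200

Series of exponential components: λ_sys = Σ λ_i
λ_sys = 0.0000481 + 0.00000752 + 0.00000945 + 0.00000921 + 0.00000171 = 7.5990e-05 /h
MTBF = 1 / λ_sys = 13200 h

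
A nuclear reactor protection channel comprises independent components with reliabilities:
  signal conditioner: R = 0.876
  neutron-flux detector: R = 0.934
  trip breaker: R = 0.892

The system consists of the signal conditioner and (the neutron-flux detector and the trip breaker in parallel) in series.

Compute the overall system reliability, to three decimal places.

0.870

Parallel (neutron-flux detector and trip breaker): 1 − (1 − 0.93400)(1 − 0.89200) = 0.99287
Series (signal conditioner and [0.99287]): 0.87600 × 0.99287 = 0.870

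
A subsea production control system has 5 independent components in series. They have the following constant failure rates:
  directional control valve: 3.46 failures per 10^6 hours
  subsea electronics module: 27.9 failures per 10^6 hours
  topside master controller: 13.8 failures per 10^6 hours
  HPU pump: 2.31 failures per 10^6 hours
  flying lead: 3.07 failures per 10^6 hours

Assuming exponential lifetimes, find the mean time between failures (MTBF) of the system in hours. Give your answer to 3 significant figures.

19800

Series of exponential components: λ_sys = Σ λ_i
λ_sys = 0.00000346 + 0.0000279 + 0.0000138 + 0.00000231 + 0.00000307 = 5.0540e-05 /h
MTBF = 1 / λ_sys = 19800 h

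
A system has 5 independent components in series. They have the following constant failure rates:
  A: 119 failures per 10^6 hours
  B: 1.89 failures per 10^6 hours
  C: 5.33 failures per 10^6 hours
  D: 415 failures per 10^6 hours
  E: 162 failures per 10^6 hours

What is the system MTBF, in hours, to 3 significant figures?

Series of exponential components: λ_sys = Σ λ_i
λ_sys = 0.000119 + 0.00000189 + 0.00000533 + 0.000415 + 0.000162 = 7.0322e-04 /h
MTBF = 1 / λ_sys = 1420 h

1420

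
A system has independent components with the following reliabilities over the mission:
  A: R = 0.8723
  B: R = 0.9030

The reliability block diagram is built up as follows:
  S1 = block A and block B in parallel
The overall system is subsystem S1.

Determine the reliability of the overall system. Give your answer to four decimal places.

0.9876

Parallel (A and B): 1 − (1 − 0.872300)(1 − 0.903000) = 0.9876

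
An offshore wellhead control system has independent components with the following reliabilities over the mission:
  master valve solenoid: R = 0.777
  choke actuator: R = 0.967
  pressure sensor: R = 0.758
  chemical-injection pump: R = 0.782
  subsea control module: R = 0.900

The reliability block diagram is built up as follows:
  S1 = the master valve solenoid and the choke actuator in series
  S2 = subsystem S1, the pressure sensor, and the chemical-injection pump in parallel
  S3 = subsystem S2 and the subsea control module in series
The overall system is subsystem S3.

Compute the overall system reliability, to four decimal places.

0.8882

Series (master valve solenoid and choke actuator): 0.777000 × 0.967000 = 0.751359
Parallel ([0.751359], pressure sensor, and chemical-injection pump): 1 − (1 − 0.751359)(1 − 0.758000)(1 − 0.782000) = 0.986883
Series ([0.986883] and subsea control module): 0.986883 × 0.900000 = 0.8882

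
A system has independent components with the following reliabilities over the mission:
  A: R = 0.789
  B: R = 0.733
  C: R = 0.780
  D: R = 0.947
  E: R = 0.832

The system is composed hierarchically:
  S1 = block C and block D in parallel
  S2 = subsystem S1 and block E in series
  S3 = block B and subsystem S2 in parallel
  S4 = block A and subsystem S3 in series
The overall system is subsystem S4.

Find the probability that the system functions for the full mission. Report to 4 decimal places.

Parallel (C and D): 1 − (1 − 0.780000)(1 − 0.947000) = 0.988340
Series ([0.988340] and E): 0.988340 × 0.832000 = 0.822299
Parallel (B and [0.822299]): 1 − (1 − 0.733000)(1 − 0.822299) = 0.952554
Series (A and [0.952554]): 0.789000 × 0.952554 = 0.7516

0.7516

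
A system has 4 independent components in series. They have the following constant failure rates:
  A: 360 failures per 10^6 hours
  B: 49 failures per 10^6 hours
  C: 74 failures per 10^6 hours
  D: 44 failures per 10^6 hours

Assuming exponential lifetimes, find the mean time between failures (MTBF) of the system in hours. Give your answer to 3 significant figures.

1900

Series of exponential components: λ_sys = Σ λ_i
λ_sys = 0.00036 + 0.000049 + 0.000074 + 0.000044 = 5.2700e-04 /h
MTBF = 1 / λ_sys = 1900 h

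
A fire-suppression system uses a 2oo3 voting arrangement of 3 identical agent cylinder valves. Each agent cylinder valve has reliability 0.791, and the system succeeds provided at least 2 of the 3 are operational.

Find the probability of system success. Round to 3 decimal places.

R = Σ_{i=2}^{3} C(3,i) p^i (1−p)^{3−i} with p = 0.791
C(3,2)·0.791^2·0.209^1 = 0.39230
C(3,3)·0.791^3·0.209^0 = 0.49491
Sum = 0.887

0.887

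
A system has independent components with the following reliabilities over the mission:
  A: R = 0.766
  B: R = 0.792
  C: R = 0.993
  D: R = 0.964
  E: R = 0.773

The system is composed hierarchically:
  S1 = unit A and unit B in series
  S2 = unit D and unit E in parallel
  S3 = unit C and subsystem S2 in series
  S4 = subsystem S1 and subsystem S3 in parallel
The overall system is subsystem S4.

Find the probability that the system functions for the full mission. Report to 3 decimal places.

Series (A and B): 0.76600 × 0.79200 = 0.60667
Parallel (D and E): 1 − (1 − 0.96400)(1 − 0.77300) = 0.99183
Series (C and [0.99183]): 0.99300 × 0.99183 = 0.98489
Parallel ([0.60667] and [0.98489]): 1 − (1 − 0.60667)(1 − 0.98489) = 0.994

0.994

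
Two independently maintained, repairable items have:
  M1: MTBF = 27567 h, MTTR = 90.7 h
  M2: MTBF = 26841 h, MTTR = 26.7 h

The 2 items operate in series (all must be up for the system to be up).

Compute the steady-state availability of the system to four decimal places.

A(M1) = MTBF/(MTBF+MTTR) = 27567/(27567+90.7) = 0.996721
A(M2) = MTBF/(MTBF+MTTR) = 26841/(26841+26.7) = 0.999006
Series availability: 0.996721 × 0.999006 = 0.9957

0.9957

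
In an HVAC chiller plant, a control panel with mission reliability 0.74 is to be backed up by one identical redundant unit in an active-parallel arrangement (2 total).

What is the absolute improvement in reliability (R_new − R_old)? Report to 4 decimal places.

R_before = 0.74
R_after = 1 − (1 − 0.74)^2 = 0.9324
ΔR = 0.9324 − 0.74 = 0.1924

0.1924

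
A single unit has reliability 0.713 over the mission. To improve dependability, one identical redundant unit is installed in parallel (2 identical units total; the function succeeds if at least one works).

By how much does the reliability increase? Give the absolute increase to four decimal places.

0.2046

R_before = 0.713
R_after = 1 − (1 − 0.713)^2 = 0.9176
ΔR = 0.9176 − 0.713 = 0.2046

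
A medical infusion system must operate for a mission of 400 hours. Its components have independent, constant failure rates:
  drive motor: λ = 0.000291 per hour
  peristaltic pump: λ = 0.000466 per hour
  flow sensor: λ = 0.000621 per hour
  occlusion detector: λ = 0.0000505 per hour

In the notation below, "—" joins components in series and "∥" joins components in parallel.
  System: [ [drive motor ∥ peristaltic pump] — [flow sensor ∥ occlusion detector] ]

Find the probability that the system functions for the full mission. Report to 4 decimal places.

R(drive motor) = exp(−0.000291 × 400) = 0.890119
R(peristaltic pump) = exp(−0.000466 × 400) = 0.829942
R(flow sensor) = exp(−0.000621 × 400) = 0.780048
R(occlusion detector) = exp(−0.0000505 × 400) = 0.980003
Parallel (drive motor and peristaltic pump): 1 − (1 − 0.890119)(1 − 0.829942) = 0.981314
Parallel (flow sensor and occlusion detector): 1 − (1 − 0.780048)(1 − 0.980003) = 0.995602
Series ([0.981314] and [0.995602]): 0.981314 × 0.995602 = 0.9770

0.9770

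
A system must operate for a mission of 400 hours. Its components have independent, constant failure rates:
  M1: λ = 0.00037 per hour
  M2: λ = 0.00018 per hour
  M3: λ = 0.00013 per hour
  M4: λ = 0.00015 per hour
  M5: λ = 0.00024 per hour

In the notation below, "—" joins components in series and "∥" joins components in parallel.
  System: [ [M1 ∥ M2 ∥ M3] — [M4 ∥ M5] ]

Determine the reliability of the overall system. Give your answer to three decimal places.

R(M1) = exp(−0.00037 × 400) = 0.86243
R(M2) = exp(−0.00018 × 400) = 0.93053
R(M3) = exp(−0.00013 × 400) = 0.94933
R(M4) = exp(−0.00015 × 400) = 0.94176
R(M5) = exp(−0.00024 × 400) = 0.90846
Parallel (M1, M2, and M3): 1 − (1 − 0.86243)(1 − 0.93053)(1 − 0.94933) = 0.99952
Parallel (M4 and M5): 1 − (1 − 0.94176)(1 − 0.90846) = 0.99467
Series ([0.99952] and [0.99467]): 0.99952 × 0.99467 = 0.994

0.994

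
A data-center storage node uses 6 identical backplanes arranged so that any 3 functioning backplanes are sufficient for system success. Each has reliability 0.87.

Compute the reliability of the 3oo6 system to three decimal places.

R = Σ_{i=3}^{6} C(6,i) p^i (1−p)^{6−i} with p = 0.87
C(6,3)·0.87^3·0.13^3 = 0.02893
C(6,4)·0.87^4·0.13^2 = 0.14523
C(6,5)·0.87^5·0.13^1 = 0.38877
C(6,6)·0.87^6·0.13^0 = 0.43363
Sum = 0.997

0.997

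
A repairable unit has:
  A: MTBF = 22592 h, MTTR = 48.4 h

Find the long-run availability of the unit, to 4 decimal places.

0.9979

A(A) = MTBF/(MTBF+MTTR) = 22592/(22592+48.4) = 0.9979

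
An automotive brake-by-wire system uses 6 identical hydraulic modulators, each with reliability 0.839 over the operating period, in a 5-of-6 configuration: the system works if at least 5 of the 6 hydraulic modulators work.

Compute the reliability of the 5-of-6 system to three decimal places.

0.750

R = Σ_{i=5}^{6} C(6,i) p^i (1−p)^{6−i} with p = 0.839
C(6,5)·0.839^5·0.161^1 = 0.40159
C(6,6)·0.839^6·0.161^0 = 0.34880
Sum = 0.750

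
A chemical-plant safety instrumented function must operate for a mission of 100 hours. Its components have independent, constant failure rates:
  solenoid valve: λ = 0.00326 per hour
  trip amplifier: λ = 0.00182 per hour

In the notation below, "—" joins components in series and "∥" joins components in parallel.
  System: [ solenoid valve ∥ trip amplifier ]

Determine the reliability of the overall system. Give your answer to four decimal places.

0.9537

R(solenoid valve) = exp(−0.00326 × 100) = 0.721805
R(trip amplifier) = exp(−0.00182 × 100) = 0.833601
Parallel (solenoid valve and trip amplifier): 1 − (1 − 0.721805)(1 − 0.833601) = 0.9537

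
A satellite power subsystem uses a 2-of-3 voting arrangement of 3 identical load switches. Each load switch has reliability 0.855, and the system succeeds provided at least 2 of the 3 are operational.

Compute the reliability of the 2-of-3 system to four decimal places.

R = Σ_{i=2}^{3} C(3,i) p^i (1−p)^{3−i} with p = 0.855
C(3,2)·0.855^2·0.145^1 = 0.317996
C(3,3)·0.855^3·0.145^0 = 0.625026
Sum = 0.9430

0.9430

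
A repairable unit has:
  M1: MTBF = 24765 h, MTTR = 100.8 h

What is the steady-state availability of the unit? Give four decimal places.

0.9959

A(M1) = MTBF/(MTBF+MTTR) = 24765/(24765+100.8) = 0.9959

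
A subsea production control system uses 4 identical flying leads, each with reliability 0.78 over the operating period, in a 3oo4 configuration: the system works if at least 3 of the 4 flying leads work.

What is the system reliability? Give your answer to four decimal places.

R = Σ_{i=3}^{4} C(4,i) p^i (1−p)^{4−i} with p = 0.78
C(4,3)·0.78^3·0.22^1 = 0.417606
C(4,4)·0.78^4·0.22^0 = 0.370151
Sum = 0.7878

0.7878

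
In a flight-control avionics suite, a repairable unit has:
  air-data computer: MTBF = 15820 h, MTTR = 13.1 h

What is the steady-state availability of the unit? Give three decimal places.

A(air-data computer) = MTBF/(MTBF+MTTR) = 15820/(15820+13.1) = 0.999

0.999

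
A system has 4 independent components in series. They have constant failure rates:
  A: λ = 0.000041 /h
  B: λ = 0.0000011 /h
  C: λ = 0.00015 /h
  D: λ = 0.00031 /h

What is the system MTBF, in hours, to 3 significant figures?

Series of exponential components: λ_sys = Σ λ_i
λ_sys = 0.000041 + 0.0000011 + 0.00015 + 0.00031 = 5.0210e-04 /h
MTBF = 1 / λ_sys = 1990 h

1990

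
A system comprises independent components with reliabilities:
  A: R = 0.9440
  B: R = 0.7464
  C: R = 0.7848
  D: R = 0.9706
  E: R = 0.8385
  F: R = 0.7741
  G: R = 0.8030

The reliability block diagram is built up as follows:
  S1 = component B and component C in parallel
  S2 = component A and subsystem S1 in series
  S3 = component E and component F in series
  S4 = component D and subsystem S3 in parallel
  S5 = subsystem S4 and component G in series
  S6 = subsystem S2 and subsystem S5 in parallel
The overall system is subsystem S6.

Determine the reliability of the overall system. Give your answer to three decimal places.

0.978

Parallel (B and C): 1 − (1 − 0.74640)(1 − 0.78480) = 0.94543
Series (A and [0.94543]): 0.94400 × 0.94543 = 0.89249
Series (E and F): 0.83850 × 0.77410 = 0.64908
Parallel (D and [0.64908]): 1 − (1 − 0.97060)(1 − 0.64908) = 0.98968
Series ([0.98968] and G): 0.98968 × 0.80300 = 0.79471
Parallel ([0.89249] and [0.79471]): 1 − (1 − 0.89249)(1 − 0.79471) = 0.978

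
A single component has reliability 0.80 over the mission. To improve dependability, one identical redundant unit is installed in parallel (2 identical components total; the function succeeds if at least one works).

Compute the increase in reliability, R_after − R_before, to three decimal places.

R_before = 0.80
R_after = 1 − (1 − 0.80)^2 = 0.960
ΔR = 0.960 − 0.80 = 0.160

0.160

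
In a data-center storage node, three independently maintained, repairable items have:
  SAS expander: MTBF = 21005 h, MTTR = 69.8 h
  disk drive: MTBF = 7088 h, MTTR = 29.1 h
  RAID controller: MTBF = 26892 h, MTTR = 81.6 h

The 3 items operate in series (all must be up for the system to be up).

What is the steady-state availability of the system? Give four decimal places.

A(SAS expander) = MTBF/(MTBF+MTTR) = 21005/(21005+69.8) = 0.996688
A(disk drive) = MTBF/(MTBF+MTTR) = 7088/(7088+29.1) = 0.995911
A(RAID controller) = MTBF/(MTBF+MTTR) = 26892/(26892+81.6) = 0.996975
Series availability: 0.996688 × 0.995911 × 0.996975 = 0.9896

0.9896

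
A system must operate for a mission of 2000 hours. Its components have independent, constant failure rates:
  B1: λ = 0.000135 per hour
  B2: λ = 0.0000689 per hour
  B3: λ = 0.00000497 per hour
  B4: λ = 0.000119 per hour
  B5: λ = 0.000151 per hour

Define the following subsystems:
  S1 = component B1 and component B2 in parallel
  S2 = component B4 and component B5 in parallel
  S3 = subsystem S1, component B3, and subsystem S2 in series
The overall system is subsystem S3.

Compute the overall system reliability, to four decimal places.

0.9070

R(B1) = exp(−0.000135 × 2000) = 0.763379
R(B2) = exp(−0.0000689 × 2000) = 0.871273
R(B3) = exp(−0.00000497 × 2000) = 0.990109
R(B4) = exp(−0.000119 × 2000) = 0.788203
R(B5) = exp(−0.000151 × 2000) = 0.739338
Parallel (B1 and B2): 1 − (1 − 0.763379)(1 − 0.871273) = 0.969540
Parallel (B4 and B5): 1 − (1 − 0.788203)(1 − 0.739338) = 0.944793
Series ([0.969540], B3, and [0.944793]): 0.969540 × 0.990109 × 0.944793 = 0.9070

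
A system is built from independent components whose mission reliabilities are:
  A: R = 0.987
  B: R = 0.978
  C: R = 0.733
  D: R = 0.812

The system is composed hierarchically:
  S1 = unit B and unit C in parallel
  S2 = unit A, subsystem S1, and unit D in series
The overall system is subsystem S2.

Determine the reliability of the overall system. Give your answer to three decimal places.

0.797

Parallel (B and C): 1 − (1 − 0.97800)(1 − 0.73300) = 0.99413
Series (A, [0.99413], and D): 0.98700 × 0.99413 × 0.81200 = 0.797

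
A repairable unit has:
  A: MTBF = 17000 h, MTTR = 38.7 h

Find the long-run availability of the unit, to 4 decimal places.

0.9977

A(A) = MTBF/(MTBF+MTTR) = 17000/(17000+38.7) = 0.9977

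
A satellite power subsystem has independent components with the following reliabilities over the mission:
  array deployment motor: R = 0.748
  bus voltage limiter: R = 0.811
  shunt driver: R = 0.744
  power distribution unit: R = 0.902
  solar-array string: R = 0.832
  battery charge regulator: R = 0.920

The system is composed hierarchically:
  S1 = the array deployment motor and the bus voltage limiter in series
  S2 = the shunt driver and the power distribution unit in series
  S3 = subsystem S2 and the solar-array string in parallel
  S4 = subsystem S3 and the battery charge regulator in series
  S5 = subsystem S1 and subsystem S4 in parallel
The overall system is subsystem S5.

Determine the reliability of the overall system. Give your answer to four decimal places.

Series (array deployment motor and bus voltage limiter): 0.748000 × 0.811000 = 0.606628
Series (shunt driver and power distribution unit): 0.744000 × 0.902000 = 0.671088
Parallel ([0.671088] and solar-array string): 1 − (1 − 0.671088)(1 − 0.832000) = 0.944743
Series ([0.944743] and battery charge regulator): 0.944743 × 0.920000 = 0.869164
Parallel ([0.606628] and [0.869164]): 1 − (1 − 0.606628)(1 − 0.869164) = 0.9485

0.9485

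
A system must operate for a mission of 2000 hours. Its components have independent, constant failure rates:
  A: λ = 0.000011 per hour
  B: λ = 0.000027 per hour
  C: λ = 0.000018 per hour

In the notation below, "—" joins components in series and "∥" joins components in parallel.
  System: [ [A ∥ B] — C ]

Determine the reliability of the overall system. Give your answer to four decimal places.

0.9635

R(A) = exp(−0.000011 × 2000) = 0.978240
R(B) = exp(−0.000027 × 2000) = 0.947432
R(C) = exp(−0.000018 × 2000) = 0.964640
Parallel (A and B): 1 − (1 − 0.978240)(1 − 0.947432) = 0.998856
Series ([0.998856] and C): 0.998856 × 0.964640 = 0.9635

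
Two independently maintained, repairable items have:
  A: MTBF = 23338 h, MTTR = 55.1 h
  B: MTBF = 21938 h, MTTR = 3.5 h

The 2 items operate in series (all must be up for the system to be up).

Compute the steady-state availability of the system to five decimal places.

A(A) = MTBF/(MTBF+MTTR) = 23338/(23338+55.1) = 0.997645
A(B) = MTBF/(MTBF+MTTR) = 21938/(21938+3.5) = 0.999840
Series availability: 0.997645 × 0.999840 = 0.99749

0.99749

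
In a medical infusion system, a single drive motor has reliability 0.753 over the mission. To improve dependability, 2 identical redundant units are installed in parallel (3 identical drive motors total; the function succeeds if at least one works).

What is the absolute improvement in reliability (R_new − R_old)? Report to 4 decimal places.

0.2319

R_before = 0.753
R_after = 1 − (1 − 0.753)^3 = 0.9849
ΔR = 0.9849 − 0.753 = 0.2319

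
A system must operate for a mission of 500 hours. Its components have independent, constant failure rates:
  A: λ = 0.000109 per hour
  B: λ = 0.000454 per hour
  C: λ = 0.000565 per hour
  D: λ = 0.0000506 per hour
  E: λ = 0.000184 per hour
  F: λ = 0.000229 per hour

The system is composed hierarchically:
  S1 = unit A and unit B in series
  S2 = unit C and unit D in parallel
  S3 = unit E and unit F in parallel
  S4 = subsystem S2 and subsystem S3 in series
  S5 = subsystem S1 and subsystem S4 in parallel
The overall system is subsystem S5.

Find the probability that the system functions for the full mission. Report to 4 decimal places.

R(A) = exp(−0.000109 × 500) = 0.946959
R(B) = exp(−0.000454 × 500) = 0.796921
R(C) = exp(−0.000565 × 500) = 0.753897
R(D) = exp(−0.0000506 × 500) = 0.975017
R(E) = exp(−0.000184 × 500) = 0.912105
R(F) = exp(−0.000229 × 500) = 0.891812
Series (A and B): 0.946959 × 0.796921 = 0.754652
Parallel (C and D): 1 − (1 − 0.753897)(1 − 0.975017) = 0.993852
Parallel (E and F): 1 − (1 − 0.912105)(1 − 0.891812) = 0.990491
Series ([0.993852] and [0.990491]): 0.993852 × 0.990491 = 0.984401
Parallel ([0.754652] and [0.984401]): 1 − (1 − 0.754652)(1 − 0.984401) = 0.9962

0.9962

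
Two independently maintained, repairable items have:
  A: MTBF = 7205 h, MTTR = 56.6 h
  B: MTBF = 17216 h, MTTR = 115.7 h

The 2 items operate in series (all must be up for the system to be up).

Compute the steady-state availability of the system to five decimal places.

0.98558

A(A) = MTBF/(MTBF+MTTR) = 7205/(7205+56.6) = 0.992206
A(B) = MTBF/(MTBF+MTTR) = 17216/(17216+115.7) = 0.993324
Series availability: 0.992206 × 0.993324 = 0.98558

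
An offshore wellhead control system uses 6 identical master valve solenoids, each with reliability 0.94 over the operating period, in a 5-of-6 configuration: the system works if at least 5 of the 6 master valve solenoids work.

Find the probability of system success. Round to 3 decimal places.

R = Σ_{i=5}^{6} C(6,i) p^i (1−p)^{6−i} with p = 0.94
C(6,5)·0.94^5·0.06^1 = 0.26421
C(6,6)·0.94^6·0.06^0 = 0.68987
Sum = 0.954

0.954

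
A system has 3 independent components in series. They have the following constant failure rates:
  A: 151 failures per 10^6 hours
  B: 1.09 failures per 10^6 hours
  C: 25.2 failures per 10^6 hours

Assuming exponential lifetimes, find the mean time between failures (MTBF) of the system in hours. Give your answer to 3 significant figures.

5640

Series of exponential components: λ_sys = Σ λ_i
λ_sys = 0.000151 + 0.00000109 + 0.0000252 = 1.7729e-04 /h
MTBF = 1 / λ_sys = 5640 h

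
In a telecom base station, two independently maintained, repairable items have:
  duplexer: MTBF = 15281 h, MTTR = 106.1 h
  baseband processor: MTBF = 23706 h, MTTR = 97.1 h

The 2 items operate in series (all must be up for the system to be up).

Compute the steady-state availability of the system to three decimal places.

0.989

A(duplexer) = MTBF/(MTBF+MTTR) = 15281/(15281+106.1) = 0.993105
A(baseband processor) = MTBF/(MTBF+MTTR) = 23706/(23706+97.1) = 0.995921
Series availability: 0.993105 × 0.995921 = 0.989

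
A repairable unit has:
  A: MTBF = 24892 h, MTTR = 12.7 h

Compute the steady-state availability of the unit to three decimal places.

0.999

A(A) = MTBF/(MTBF+MTTR) = 24892/(24892+12.7) = 0.999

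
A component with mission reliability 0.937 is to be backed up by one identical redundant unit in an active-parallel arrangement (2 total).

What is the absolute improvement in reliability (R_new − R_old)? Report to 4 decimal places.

R_before = 0.937
R_after = 1 − (1 − 0.937)^2 = 0.9960
ΔR = 0.9960 − 0.937 = 0.0590

0.0590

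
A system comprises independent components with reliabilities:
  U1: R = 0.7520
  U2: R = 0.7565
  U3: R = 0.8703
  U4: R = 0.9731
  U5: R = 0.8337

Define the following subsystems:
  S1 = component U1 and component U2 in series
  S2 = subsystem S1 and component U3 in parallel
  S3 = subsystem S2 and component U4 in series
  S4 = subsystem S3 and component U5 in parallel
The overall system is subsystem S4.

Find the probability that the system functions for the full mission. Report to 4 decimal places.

0.9865

Series (U1 and U2): 0.752000 × 0.756500 = 0.568888
Parallel ([0.568888] and U3): 1 − (1 − 0.568888)(1 − 0.870300) = 0.944085
Series ([0.944085] and U4): 0.944085 × 0.973100 = 0.918689
Parallel ([0.918689] and U5): 1 − (1 − 0.918689)(1 − 0.833700) = 0.9865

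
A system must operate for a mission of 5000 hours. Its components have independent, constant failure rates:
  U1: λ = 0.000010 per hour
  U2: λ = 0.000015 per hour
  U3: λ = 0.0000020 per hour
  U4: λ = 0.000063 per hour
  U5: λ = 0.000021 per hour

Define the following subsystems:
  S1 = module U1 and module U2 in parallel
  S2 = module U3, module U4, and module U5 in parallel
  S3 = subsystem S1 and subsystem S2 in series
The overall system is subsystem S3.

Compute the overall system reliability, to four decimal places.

R(U1) = exp(−0.000010 × 5000) = 0.951229
R(U2) = exp(−0.000015 × 5000) = 0.927743
R(U3) = exp(−0.0000020 × 5000) = 0.990050
R(U4) = exp(−0.000063 × 5000) = 0.729789
R(U5) = exp(−0.000021 × 5000) = 0.900325
Parallel (U1 and U2): 1 − (1 − 0.951229)(1 − 0.927743) = 0.996476
Parallel (U3, U4, and U5): 1 − (1 − 0.990050)(1 − 0.729789)(1 − 0.900325) = 0.999732
Series ([0.996476] and [0.999732]): 0.996476 × 0.999732 = 0.9962

0.9962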